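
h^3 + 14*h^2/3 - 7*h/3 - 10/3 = (h - 1)*(h + 2/3)*(h + 5)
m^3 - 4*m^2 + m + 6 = (m - 3)*(m - 2)*(m + 1)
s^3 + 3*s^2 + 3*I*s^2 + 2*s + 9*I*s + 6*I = (s + 1)*(s + 2)*(s + 3*I)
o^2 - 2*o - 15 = (o - 5)*(o + 3)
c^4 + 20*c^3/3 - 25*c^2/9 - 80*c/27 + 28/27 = (c - 2/3)*(c - 1/3)*(c + 2/3)*(c + 7)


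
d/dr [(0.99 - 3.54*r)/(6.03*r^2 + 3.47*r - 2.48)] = (21.3462*r^2 - 11.9394*r + 5.3439)/(36.3609*r^4 + 41.8482*r^3 - 17.8679*r^2 - 17.2112*r + 6.1504)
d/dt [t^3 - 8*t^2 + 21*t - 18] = 3*t^2 - 16*t + 21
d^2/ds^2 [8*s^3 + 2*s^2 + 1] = 48*s + 4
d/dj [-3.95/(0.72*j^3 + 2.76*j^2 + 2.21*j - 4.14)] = (8.532*j^2 + 21.804*j + 8.7295)/(0.72*j^3 + 2.76*j^2 + 2.21*j - 4.14)^2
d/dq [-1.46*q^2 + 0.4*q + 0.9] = 0.4 - 2.92*q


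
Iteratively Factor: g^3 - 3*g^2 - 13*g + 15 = (g + 3)*(g^2 - 6*g + 5) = (g - 1)*(g + 3)*(g - 5)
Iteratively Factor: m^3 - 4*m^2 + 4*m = (m - 2)*(m^2 - 2*m) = m*(m - 2)*(m - 2)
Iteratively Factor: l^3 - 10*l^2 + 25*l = (l)*(l^2 - 10*l + 25) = l*(l - 5)*(l - 5)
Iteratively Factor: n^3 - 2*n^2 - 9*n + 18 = (n - 2)*(n^2 - 9) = (n - 2)*(n + 3)*(n - 3)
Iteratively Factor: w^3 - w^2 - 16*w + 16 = (w - 4)*(w^2 + 3*w - 4) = (w - 4)*(w - 1)*(w + 4)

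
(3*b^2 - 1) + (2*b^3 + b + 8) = 2*b^3 + 3*b^2 + b + 7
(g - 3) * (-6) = 18 - 6*g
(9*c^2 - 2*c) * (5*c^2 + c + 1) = 45*c^4 - c^3 + 7*c^2 - 2*c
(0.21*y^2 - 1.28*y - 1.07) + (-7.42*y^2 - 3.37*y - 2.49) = -7.21*y^2 - 4.65*y - 3.56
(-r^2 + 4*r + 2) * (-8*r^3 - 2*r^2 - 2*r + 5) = 8*r^5 - 30*r^4 - 22*r^3 - 17*r^2 + 16*r + 10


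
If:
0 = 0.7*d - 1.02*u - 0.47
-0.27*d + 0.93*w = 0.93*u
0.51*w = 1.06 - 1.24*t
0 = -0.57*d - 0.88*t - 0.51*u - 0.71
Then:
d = -2.46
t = 2.03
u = -2.15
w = -2.86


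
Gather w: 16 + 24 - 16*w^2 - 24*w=-16*w^2 - 24*w + 40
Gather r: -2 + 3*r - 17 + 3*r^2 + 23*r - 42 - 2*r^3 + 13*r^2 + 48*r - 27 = -2*r^3 + 16*r^2 + 74*r - 88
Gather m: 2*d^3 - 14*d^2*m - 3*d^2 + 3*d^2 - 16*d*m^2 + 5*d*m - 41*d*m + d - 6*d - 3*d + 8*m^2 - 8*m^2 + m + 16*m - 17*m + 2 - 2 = 2*d^3 - 16*d*m^2 - 8*d + m*(-14*d^2 - 36*d)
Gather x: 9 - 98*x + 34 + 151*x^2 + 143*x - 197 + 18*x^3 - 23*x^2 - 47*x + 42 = 18*x^3 + 128*x^2 - 2*x - 112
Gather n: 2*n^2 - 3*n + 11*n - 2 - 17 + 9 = 2*n^2 + 8*n - 10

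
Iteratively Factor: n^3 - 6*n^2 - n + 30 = (n - 3)*(n^2 - 3*n - 10) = (n - 3)*(n + 2)*(n - 5)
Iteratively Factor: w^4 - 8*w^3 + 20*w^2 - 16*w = (w - 2)*(w^3 - 6*w^2 + 8*w) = (w - 2)^2*(w^2 - 4*w) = (w - 4)*(w - 2)^2*(w)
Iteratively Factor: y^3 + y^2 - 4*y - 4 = (y + 2)*(y^2 - y - 2) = (y + 1)*(y + 2)*(y - 2)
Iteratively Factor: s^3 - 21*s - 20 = (s + 1)*(s^2 - s - 20) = (s - 5)*(s + 1)*(s + 4)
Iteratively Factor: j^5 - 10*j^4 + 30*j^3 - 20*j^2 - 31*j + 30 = (j - 2)*(j^4 - 8*j^3 + 14*j^2 + 8*j - 15) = (j - 3)*(j - 2)*(j^3 - 5*j^2 - j + 5) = (j - 3)*(j - 2)*(j - 1)*(j^2 - 4*j - 5) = (j - 3)*(j - 2)*(j - 1)*(j + 1)*(j - 5)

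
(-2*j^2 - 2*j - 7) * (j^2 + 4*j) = -2*j^4 - 10*j^3 - 15*j^2 - 28*j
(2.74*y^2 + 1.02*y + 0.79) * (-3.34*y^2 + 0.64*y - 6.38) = -9.1516*y^4 - 1.6532*y^3 - 19.467*y^2 - 6.002*y - 5.0402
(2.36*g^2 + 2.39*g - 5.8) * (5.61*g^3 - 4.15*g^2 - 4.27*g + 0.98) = 13.2396*g^5 + 3.6139*g^4 - 52.5337*g^3 + 16.1775*g^2 + 27.1082*g - 5.684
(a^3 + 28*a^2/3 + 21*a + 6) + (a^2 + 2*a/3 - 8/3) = a^3 + 31*a^2/3 + 65*a/3 + 10/3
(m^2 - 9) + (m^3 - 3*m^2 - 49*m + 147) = m^3 - 2*m^2 - 49*m + 138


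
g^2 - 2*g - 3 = (g - 3)*(g + 1)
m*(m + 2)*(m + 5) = m^3 + 7*m^2 + 10*m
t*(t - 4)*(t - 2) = t^3 - 6*t^2 + 8*t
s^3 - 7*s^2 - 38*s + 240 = (s - 8)*(s - 5)*(s + 6)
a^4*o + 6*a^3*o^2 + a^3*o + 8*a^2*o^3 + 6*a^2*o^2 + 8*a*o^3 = a*(a + 2*o)*(a + 4*o)*(a*o + o)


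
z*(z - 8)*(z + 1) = z^3 - 7*z^2 - 8*z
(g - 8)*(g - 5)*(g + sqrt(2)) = g^3 - 13*g^2 + sqrt(2)*g^2 - 13*sqrt(2)*g + 40*g + 40*sqrt(2)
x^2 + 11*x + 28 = (x + 4)*(x + 7)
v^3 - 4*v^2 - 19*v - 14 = (v - 7)*(v + 1)*(v + 2)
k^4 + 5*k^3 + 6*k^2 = k^2*(k + 2)*(k + 3)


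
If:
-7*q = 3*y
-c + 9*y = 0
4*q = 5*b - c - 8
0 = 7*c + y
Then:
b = 8/5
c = 0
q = 0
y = 0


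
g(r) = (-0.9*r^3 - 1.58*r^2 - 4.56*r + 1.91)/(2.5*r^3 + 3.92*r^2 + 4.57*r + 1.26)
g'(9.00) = 0.00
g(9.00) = -0.38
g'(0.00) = -9.12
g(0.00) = 1.52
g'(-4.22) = -0.06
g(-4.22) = -0.45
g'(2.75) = 0.02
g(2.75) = -0.43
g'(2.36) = 0.02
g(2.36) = -0.44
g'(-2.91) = -0.21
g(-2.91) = -0.59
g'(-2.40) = -0.42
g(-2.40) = -0.75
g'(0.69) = -0.52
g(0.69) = -0.32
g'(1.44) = -0.02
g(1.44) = -0.45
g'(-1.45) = -1.97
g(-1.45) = -1.67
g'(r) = (-7.5*r^2 - 7.84*r - 4.57)*(-0.9*r^3 - 1.58*r^2 - 4.56*r + 1.91)/(2.5*r^3 + 3.92*r^2 + 4.57*r + 1.26)^2 + (-2.7*r^2 - 3.16*r - 4.56)/(2.5*r^3 + 3.92*r^2 + 4.57*r + 1.26)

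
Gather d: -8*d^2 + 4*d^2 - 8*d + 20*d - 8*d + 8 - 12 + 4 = -4*d^2 + 4*d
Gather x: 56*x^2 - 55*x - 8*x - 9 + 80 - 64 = 56*x^2 - 63*x + 7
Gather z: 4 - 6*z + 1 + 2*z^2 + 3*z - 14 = 2*z^2 - 3*z - 9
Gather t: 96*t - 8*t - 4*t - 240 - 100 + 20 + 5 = 84*t - 315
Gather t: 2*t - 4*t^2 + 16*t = -4*t^2 + 18*t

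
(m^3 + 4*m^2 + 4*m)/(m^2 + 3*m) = (m^2 + 4*m + 4)/(m + 3)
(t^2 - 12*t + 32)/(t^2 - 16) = (t - 8)/(t + 4)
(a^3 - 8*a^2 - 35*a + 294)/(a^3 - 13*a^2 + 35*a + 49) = (a + 6)/(a + 1)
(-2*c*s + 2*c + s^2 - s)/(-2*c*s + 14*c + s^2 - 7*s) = (s - 1)/(s - 7)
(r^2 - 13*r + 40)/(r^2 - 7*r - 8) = (r - 5)/(r + 1)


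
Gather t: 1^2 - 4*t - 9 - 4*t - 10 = -8*t - 18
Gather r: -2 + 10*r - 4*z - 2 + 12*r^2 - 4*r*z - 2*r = 12*r^2 + r*(8 - 4*z) - 4*z - 4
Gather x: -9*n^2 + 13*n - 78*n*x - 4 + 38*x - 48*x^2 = -9*n^2 + 13*n - 48*x^2 + x*(38 - 78*n) - 4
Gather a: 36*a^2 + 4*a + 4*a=36*a^2 + 8*a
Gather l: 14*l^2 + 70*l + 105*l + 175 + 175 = 14*l^2 + 175*l + 350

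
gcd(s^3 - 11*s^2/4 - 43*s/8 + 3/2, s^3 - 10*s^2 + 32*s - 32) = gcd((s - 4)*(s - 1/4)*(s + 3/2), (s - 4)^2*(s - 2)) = s - 4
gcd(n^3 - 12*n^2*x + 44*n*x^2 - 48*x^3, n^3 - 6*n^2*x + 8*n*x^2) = n^2 - 6*n*x + 8*x^2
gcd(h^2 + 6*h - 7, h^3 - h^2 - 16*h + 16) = h - 1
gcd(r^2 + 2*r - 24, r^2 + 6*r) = r + 6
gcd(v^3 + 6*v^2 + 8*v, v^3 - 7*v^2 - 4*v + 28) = v + 2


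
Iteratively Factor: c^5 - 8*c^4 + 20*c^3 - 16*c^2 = (c - 4)*(c^4 - 4*c^3 + 4*c^2) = c*(c - 4)*(c^3 - 4*c^2 + 4*c) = c*(c - 4)*(c - 2)*(c^2 - 2*c) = c*(c - 4)*(c - 2)^2*(c)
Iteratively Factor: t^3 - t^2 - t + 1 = (t - 1)*(t^2 - 1) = (t - 1)^2*(t + 1)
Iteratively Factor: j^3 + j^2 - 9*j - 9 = (j - 3)*(j^2 + 4*j + 3) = (j - 3)*(j + 3)*(j + 1)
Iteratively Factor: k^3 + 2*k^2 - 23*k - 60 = (k - 5)*(k^2 + 7*k + 12) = (k - 5)*(k + 3)*(k + 4)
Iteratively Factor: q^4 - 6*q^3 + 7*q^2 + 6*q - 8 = (q + 1)*(q^3 - 7*q^2 + 14*q - 8) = (q - 2)*(q + 1)*(q^2 - 5*q + 4) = (q - 2)*(q - 1)*(q + 1)*(q - 4)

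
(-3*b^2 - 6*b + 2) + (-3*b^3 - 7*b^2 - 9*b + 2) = -3*b^3 - 10*b^2 - 15*b + 4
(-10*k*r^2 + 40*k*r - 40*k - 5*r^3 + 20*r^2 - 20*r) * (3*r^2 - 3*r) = -30*k*r^4 + 150*k*r^3 - 240*k*r^2 + 120*k*r - 15*r^5 + 75*r^4 - 120*r^3 + 60*r^2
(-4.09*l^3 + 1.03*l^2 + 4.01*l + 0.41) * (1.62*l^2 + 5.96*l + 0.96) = -6.6258*l^5 - 22.7078*l^4 + 8.7086*l^3 + 25.5526*l^2 + 6.2932*l + 0.3936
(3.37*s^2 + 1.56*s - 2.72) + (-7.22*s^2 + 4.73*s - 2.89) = -3.85*s^2 + 6.29*s - 5.61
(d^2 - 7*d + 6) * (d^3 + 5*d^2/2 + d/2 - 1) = d^5 - 9*d^4/2 - 11*d^3 + 21*d^2/2 + 10*d - 6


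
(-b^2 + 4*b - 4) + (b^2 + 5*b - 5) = 9*b - 9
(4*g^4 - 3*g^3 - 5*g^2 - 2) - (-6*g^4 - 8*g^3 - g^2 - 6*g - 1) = 10*g^4 + 5*g^3 - 4*g^2 + 6*g - 1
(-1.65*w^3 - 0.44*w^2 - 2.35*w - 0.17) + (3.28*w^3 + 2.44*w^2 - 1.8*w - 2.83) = 1.63*w^3 + 2.0*w^2 - 4.15*w - 3.0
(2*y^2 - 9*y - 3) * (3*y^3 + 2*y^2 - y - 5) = 6*y^5 - 23*y^4 - 29*y^3 - 7*y^2 + 48*y + 15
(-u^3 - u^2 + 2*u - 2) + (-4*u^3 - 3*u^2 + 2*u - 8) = -5*u^3 - 4*u^2 + 4*u - 10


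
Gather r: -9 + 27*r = 27*r - 9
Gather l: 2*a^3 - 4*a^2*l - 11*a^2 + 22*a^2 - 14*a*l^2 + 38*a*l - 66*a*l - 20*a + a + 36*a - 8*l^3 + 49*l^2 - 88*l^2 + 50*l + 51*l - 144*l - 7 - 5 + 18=2*a^3 + 11*a^2 + 17*a - 8*l^3 + l^2*(-14*a - 39) + l*(-4*a^2 - 28*a - 43) + 6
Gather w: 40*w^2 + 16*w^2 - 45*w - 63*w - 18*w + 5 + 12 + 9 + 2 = 56*w^2 - 126*w + 28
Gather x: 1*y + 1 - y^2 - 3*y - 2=-y^2 - 2*y - 1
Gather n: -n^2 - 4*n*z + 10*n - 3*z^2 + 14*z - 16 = -n^2 + n*(10 - 4*z) - 3*z^2 + 14*z - 16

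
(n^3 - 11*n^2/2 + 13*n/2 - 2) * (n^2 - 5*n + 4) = n^5 - 21*n^4/2 + 38*n^3 - 113*n^2/2 + 36*n - 8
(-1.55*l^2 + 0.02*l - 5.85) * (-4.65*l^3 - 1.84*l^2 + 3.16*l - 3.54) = 7.2075*l^5 + 2.759*l^4 + 22.2677*l^3 + 16.3142*l^2 - 18.5568*l + 20.709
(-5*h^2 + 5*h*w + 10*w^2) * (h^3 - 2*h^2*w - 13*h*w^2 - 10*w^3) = -5*h^5 + 15*h^4*w + 65*h^3*w^2 - 35*h^2*w^3 - 180*h*w^4 - 100*w^5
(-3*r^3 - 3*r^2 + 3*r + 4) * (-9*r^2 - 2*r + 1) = 27*r^5 + 33*r^4 - 24*r^3 - 45*r^2 - 5*r + 4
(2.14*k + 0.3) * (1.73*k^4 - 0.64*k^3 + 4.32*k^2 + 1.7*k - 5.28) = 3.7022*k^5 - 0.8506*k^4 + 9.0528*k^3 + 4.934*k^2 - 10.7892*k - 1.584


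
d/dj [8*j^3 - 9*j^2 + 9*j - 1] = 24*j^2 - 18*j + 9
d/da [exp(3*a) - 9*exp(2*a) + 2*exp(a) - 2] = (3*exp(2*a) - 18*exp(a) + 2)*exp(a)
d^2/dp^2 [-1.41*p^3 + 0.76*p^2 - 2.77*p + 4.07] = 1.52 - 8.46*p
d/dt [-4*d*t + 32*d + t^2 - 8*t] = -4*d + 2*t - 8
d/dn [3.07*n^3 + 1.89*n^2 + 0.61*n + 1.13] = 9.21*n^2 + 3.78*n + 0.61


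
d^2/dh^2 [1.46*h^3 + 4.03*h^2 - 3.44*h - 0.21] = 8.76*h + 8.06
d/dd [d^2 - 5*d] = 2*d - 5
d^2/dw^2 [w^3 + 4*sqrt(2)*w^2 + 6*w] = 6*w + 8*sqrt(2)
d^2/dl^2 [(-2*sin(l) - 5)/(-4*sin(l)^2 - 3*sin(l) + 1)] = (-32*sin(l)^4 - 264*sin(l)^3 + 100*sin(l)^2 + 249*sin(l) + 142)/((sin(l) + 1)^2*(4*sin(l) - 1)^3)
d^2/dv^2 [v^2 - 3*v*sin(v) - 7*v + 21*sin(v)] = 3*v*sin(v) - 21*sin(v) - 6*cos(v) + 2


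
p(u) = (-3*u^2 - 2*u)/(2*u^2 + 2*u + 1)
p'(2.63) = -0.08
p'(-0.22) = -1.80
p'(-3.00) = -0.01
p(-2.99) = -1.62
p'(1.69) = -0.18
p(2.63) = -1.29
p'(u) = (-6*u - 2)/(2*u^2 + 2*u + 1) + (-4*u - 2)*(-3*u^2 - 2*u)/(2*u^2 + 2*u + 1)^2 = 2*(-u^2 - 3*u - 1)/(4*u^4 + 8*u^3 + 8*u^2 + 4*u + 1)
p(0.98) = -0.99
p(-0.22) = 0.45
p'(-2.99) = -0.01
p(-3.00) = -1.62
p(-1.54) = -1.52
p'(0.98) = -0.41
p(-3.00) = -1.62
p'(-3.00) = -0.01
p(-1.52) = -1.51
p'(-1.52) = 0.38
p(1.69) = -1.18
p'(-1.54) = 0.35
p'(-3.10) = -0.01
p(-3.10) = -1.61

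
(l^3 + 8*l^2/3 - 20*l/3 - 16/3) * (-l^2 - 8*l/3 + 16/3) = -l^5 - 16*l^4/3 + 44*l^3/9 + 112*l^2/3 - 64*l/3 - 256/9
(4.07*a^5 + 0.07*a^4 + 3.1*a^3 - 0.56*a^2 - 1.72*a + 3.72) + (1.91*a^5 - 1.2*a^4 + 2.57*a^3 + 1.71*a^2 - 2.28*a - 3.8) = 5.98*a^5 - 1.13*a^4 + 5.67*a^3 + 1.15*a^2 - 4.0*a - 0.0799999999999996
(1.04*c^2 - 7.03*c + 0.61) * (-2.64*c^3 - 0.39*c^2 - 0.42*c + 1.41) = -2.7456*c^5 + 18.1536*c^4 + 0.6945*c^3 + 4.1811*c^2 - 10.1685*c + 0.8601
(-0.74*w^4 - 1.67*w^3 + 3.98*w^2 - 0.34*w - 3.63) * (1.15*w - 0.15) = -0.851*w^5 - 1.8095*w^4 + 4.8275*w^3 - 0.988*w^2 - 4.1235*w + 0.5445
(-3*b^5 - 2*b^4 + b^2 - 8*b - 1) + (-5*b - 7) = -3*b^5 - 2*b^4 + b^2 - 13*b - 8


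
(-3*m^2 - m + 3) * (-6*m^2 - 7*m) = 18*m^4 + 27*m^3 - 11*m^2 - 21*m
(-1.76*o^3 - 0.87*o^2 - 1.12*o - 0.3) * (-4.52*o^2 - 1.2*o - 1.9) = 7.9552*o^5 + 6.0444*o^4 + 9.4504*o^3 + 4.353*o^2 + 2.488*o + 0.57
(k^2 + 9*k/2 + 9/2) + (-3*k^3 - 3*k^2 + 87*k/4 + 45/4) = -3*k^3 - 2*k^2 + 105*k/4 + 63/4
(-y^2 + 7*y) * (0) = 0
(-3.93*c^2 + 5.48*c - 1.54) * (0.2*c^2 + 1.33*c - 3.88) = -0.786*c^4 - 4.1309*c^3 + 22.2288*c^2 - 23.3106*c + 5.9752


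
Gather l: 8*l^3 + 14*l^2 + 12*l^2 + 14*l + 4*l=8*l^3 + 26*l^2 + 18*l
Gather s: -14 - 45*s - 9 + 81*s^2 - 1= 81*s^2 - 45*s - 24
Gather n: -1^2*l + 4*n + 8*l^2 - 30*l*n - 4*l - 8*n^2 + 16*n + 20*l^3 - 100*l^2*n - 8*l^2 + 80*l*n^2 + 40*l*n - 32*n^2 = 20*l^3 - 5*l + n^2*(80*l - 40) + n*(-100*l^2 + 10*l + 20)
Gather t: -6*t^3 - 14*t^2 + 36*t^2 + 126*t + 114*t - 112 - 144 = -6*t^3 + 22*t^2 + 240*t - 256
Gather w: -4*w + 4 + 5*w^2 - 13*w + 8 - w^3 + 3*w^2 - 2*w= -w^3 + 8*w^2 - 19*w + 12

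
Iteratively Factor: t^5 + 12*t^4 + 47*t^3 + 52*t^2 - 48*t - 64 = (t - 1)*(t^4 + 13*t^3 + 60*t^2 + 112*t + 64) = (t - 1)*(t + 4)*(t^3 + 9*t^2 + 24*t + 16) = (t - 1)*(t + 1)*(t + 4)*(t^2 + 8*t + 16) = (t - 1)*(t + 1)*(t + 4)^2*(t + 4)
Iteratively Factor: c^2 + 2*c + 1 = (c + 1)*(c + 1)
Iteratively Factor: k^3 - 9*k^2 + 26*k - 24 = (k - 3)*(k^2 - 6*k + 8) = (k - 4)*(k - 3)*(k - 2)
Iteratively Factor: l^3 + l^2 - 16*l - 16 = (l + 1)*(l^2 - 16) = (l + 1)*(l + 4)*(l - 4)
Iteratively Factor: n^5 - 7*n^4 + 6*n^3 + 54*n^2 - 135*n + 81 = (n - 3)*(n^4 - 4*n^3 - 6*n^2 + 36*n - 27) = (n - 3)*(n + 3)*(n^3 - 7*n^2 + 15*n - 9) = (n - 3)^2*(n + 3)*(n^2 - 4*n + 3) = (n - 3)^3*(n + 3)*(n - 1)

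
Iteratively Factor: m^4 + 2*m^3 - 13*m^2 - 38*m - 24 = (m + 3)*(m^3 - m^2 - 10*m - 8) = (m + 1)*(m + 3)*(m^2 - 2*m - 8) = (m + 1)*(m + 2)*(m + 3)*(m - 4)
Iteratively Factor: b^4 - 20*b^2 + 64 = (b + 2)*(b^3 - 2*b^2 - 16*b + 32) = (b - 4)*(b + 2)*(b^2 + 2*b - 8) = (b - 4)*(b - 2)*(b + 2)*(b + 4)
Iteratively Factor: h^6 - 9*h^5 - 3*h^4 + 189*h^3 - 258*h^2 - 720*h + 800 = (h + 2)*(h^5 - 11*h^4 + 19*h^3 + 151*h^2 - 560*h + 400) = (h - 5)*(h + 2)*(h^4 - 6*h^3 - 11*h^2 + 96*h - 80) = (h - 5)*(h - 4)*(h + 2)*(h^3 - 2*h^2 - 19*h + 20) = (h - 5)*(h - 4)*(h - 1)*(h + 2)*(h^2 - h - 20) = (h - 5)^2*(h - 4)*(h - 1)*(h + 2)*(h + 4)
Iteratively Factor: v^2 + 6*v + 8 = (v + 4)*(v + 2)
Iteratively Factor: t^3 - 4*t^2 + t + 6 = (t - 2)*(t^2 - 2*t - 3) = (t - 2)*(t + 1)*(t - 3)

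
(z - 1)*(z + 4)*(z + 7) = z^3 + 10*z^2 + 17*z - 28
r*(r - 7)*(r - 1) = r^3 - 8*r^2 + 7*r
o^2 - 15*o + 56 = (o - 8)*(o - 7)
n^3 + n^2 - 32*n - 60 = (n - 6)*(n + 2)*(n + 5)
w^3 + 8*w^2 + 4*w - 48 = (w - 2)*(w + 4)*(w + 6)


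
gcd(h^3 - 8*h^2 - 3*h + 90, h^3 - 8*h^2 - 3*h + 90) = h^3 - 8*h^2 - 3*h + 90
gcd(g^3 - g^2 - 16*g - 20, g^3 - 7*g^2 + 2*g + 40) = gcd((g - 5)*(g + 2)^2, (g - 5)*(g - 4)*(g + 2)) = g^2 - 3*g - 10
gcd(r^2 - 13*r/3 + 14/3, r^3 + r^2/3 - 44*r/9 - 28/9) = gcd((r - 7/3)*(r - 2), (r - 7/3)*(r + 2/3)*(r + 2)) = r - 7/3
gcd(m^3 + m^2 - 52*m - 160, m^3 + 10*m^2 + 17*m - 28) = m + 4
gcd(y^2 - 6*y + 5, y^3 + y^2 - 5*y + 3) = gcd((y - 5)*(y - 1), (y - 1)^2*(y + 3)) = y - 1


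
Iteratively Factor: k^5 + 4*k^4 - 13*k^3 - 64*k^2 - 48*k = (k + 4)*(k^4 - 13*k^2 - 12*k) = k*(k + 4)*(k^3 - 13*k - 12) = k*(k + 1)*(k + 4)*(k^2 - k - 12) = k*(k - 4)*(k + 1)*(k + 4)*(k + 3)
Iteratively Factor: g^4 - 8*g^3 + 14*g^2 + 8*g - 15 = (g + 1)*(g^3 - 9*g^2 + 23*g - 15) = (g - 1)*(g + 1)*(g^2 - 8*g + 15) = (g - 5)*(g - 1)*(g + 1)*(g - 3)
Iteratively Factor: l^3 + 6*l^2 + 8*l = (l + 4)*(l^2 + 2*l) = l*(l + 4)*(l + 2)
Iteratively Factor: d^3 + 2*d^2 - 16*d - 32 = (d + 4)*(d^2 - 2*d - 8) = (d - 4)*(d + 4)*(d + 2)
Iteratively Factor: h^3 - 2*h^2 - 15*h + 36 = (h + 4)*(h^2 - 6*h + 9) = (h - 3)*(h + 4)*(h - 3)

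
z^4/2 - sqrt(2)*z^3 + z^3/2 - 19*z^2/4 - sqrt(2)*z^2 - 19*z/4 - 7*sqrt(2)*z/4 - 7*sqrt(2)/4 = (z/2 + 1/2)*(z - 7*sqrt(2)/2)*(z + sqrt(2)/2)*(z + sqrt(2))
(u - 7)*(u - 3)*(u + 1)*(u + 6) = u^4 - 3*u^3 - 43*u^2 + 87*u + 126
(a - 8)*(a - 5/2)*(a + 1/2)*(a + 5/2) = a^4 - 15*a^3/2 - 41*a^2/4 + 375*a/8 + 25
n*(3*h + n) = 3*h*n + n^2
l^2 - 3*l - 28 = (l - 7)*(l + 4)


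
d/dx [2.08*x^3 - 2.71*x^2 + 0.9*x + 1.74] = 6.24*x^2 - 5.42*x + 0.9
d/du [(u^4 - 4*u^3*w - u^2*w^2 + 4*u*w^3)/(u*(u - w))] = 2*u - 3*w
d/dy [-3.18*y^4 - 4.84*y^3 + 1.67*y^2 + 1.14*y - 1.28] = -12.72*y^3 - 14.52*y^2 + 3.34*y + 1.14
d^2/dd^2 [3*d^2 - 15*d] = 6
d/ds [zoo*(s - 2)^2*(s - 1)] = zoo*(s^2 + s + 1)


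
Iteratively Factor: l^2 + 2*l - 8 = (l + 4)*(l - 2)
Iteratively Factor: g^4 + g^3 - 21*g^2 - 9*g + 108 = (g + 3)*(g^3 - 2*g^2 - 15*g + 36) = (g - 3)*(g + 3)*(g^2 + g - 12) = (g - 3)^2*(g + 3)*(g + 4)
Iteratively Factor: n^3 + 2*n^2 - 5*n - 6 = (n + 3)*(n^2 - n - 2) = (n + 1)*(n + 3)*(n - 2)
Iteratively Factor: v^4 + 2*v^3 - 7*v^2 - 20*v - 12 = (v - 3)*(v^3 + 5*v^2 + 8*v + 4) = (v - 3)*(v + 2)*(v^2 + 3*v + 2) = (v - 3)*(v + 1)*(v + 2)*(v + 2)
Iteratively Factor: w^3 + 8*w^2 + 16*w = (w + 4)*(w^2 + 4*w) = (w + 4)^2*(w)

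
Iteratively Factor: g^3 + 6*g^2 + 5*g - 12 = (g + 3)*(g^2 + 3*g - 4) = (g - 1)*(g + 3)*(g + 4)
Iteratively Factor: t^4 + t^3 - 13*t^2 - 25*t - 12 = (t - 4)*(t^3 + 5*t^2 + 7*t + 3) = (t - 4)*(t + 3)*(t^2 + 2*t + 1) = (t - 4)*(t + 1)*(t + 3)*(t + 1)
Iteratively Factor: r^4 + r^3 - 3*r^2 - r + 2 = (r - 1)*(r^3 + 2*r^2 - r - 2) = (r - 1)*(r + 2)*(r^2 - 1) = (r - 1)^2*(r + 2)*(r + 1)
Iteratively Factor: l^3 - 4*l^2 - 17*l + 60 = (l - 5)*(l^2 + l - 12) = (l - 5)*(l - 3)*(l + 4)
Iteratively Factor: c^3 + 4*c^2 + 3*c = (c + 1)*(c^2 + 3*c) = c*(c + 1)*(c + 3)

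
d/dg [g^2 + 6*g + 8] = 2*g + 6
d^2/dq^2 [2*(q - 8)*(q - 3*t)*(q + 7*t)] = 12*q + 16*t - 32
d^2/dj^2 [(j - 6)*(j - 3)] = 2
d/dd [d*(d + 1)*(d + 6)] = 3*d^2 + 14*d + 6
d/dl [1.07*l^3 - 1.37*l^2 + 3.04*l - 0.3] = 3.21*l^2 - 2.74*l + 3.04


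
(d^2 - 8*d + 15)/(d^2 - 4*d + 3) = (d - 5)/(d - 1)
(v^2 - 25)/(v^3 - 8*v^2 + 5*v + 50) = (v + 5)/(v^2 - 3*v - 10)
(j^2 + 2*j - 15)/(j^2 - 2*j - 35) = (j - 3)/(j - 7)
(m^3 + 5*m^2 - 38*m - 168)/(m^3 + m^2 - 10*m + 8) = (m^2 + m - 42)/(m^2 - 3*m + 2)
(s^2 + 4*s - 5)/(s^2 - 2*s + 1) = (s + 5)/(s - 1)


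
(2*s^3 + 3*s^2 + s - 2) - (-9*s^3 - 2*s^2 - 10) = 11*s^3 + 5*s^2 + s + 8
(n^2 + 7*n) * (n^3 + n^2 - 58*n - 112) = n^5 + 8*n^4 - 51*n^3 - 518*n^2 - 784*n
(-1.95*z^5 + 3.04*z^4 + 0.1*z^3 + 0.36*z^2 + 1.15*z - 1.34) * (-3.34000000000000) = 6.513*z^5 - 10.1536*z^4 - 0.334*z^3 - 1.2024*z^2 - 3.841*z + 4.4756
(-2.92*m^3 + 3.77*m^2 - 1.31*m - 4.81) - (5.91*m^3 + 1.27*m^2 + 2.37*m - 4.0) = -8.83*m^3 + 2.5*m^2 - 3.68*m - 0.81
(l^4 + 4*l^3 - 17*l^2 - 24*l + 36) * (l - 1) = l^5 + 3*l^4 - 21*l^3 - 7*l^2 + 60*l - 36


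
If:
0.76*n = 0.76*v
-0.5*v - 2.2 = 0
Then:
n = -4.40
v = -4.40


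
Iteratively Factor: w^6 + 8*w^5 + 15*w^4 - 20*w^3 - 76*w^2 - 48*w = (w + 1)*(w^5 + 7*w^4 + 8*w^3 - 28*w^2 - 48*w) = w*(w + 1)*(w^4 + 7*w^3 + 8*w^2 - 28*w - 48) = w*(w - 2)*(w + 1)*(w^3 + 9*w^2 + 26*w + 24) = w*(w - 2)*(w + 1)*(w + 4)*(w^2 + 5*w + 6) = w*(w - 2)*(w + 1)*(w + 2)*(w + 4)*(w + 3)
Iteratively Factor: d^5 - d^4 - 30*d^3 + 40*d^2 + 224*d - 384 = (d - 2)*(d^4 + d^3 - 28*d^2 - 16*d + 192) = (d - 3)*(d - 2)*(d^3 + 4*d^2 - 16*d - 64) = (d - 4)*(d - 3)*(d - 2)*(d^2 + 8*d + 16) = (d - 4)*(d - 3)*(d - 2)*(d + 4)*(d + 4)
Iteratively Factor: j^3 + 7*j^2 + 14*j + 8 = (j + 2)*(j^2 + 5*j + 4) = (j + 2)*(j + 4)*(j + 1)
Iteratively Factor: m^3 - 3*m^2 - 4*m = (m)*(m^2 - 3*m - 4) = m*(m + 1)*(m - 4)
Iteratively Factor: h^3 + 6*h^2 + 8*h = (h + 2)*(h^2 + 4*h) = (h + 2)*(h + 4)*(h)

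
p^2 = p^2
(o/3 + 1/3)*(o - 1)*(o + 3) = o^3/3 + o^2 - o/3 - 1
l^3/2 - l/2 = l*(l/2 + 1/2)*(l - 1)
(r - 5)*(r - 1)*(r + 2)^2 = r^4 - 2*r^3 - 15*r^2 - 4*r + 20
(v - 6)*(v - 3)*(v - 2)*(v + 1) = v^4 - 10*v^3 + 25*v^2 - 36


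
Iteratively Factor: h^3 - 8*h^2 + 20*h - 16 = (h - 4)*(h^2 - 4*h + 4) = (h - 4)*(h - 2)*(h - 2)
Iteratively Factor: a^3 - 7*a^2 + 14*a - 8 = (a - 4)*(a^2 - 3*a + 2) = (a - 4)*(a - 2)*(a - 1)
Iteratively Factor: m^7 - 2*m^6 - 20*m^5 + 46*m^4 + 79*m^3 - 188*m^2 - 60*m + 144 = (m + 1)*(m^6 - 3*m^5 - 17*m^4 + 63*m^3 + 16*m^2 - 204*m + 144) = (m - 1)*(m + 1)*(m^5 - 2*m^4 - 19*m^3 + 44*m^2 + 60*m - 144) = (m - 2)*(m - 1)*(m + 1)*(m^4 - 19*m^2 + 6*m + 72) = (m - 2)*(m - 1)*(m + 1)*(m + 2)*(m^3 - 2*m^2 - 15*m + 36) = (m - 3)*(m - 2)*(m - 1)*(m + 1)*(m + 2)*(m^2 + m - 12) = (m - 3)*(m - 2)*(m - 1)*(m + 1)*(m + 2)*(m + 4)*(m - 3)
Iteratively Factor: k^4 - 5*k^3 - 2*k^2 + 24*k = (k - 4)*(k^3 - k^2 - 6*k) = (k - 4)*(k - 3)*(k^2 + 2*k) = k*(k - 4)*(k - 3)*(k + 2)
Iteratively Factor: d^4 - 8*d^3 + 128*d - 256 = (d - 4)*(d^3 - 4*d^2 - 16*d + 64) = (d - 4)*(d + 4)*(d^2 - 8*d + 16) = (d - 4)^2*(d + 4)*(d - 4)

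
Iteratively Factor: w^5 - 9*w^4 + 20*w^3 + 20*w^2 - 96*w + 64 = (w - 2)*(w^4 - 7*w^3 + 6*w^2 + 32*w - 32) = (w - 2)*(w + 2)*(w^3 - 9*w^2 + 24*w - 16) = (w - 4)*(w - 2)*(w + 2)*(w^2 - 5*w + 4) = (w - 4)^2*(w - 2)*(w + 2)*(w - 1)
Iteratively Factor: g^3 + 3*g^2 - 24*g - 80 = (g + 4)*(g^2 - g - 20) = (g + 4)^2*(g - 5)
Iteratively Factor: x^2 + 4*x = (x)*(x + 4)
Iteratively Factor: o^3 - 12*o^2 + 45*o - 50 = (o - 5)*(o^2 - 7*o + 10) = (o - 5)^2*(o - 2)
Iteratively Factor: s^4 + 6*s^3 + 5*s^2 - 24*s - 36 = (s + 3)*(s^3 + 3*s^2 - 4*s - 12) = (s + 2)*(s + 3)*(s^2 + s - 6) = (s - 2)*(s + 2)*(s + 3)*(s + 3)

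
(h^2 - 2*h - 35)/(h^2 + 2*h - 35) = (h^2 - 2*h - 35)/(h^2 + 2*h - 35)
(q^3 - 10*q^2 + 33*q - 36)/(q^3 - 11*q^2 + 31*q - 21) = (q^2 - 7*q + 12)/(q^2 - 8*q + 7)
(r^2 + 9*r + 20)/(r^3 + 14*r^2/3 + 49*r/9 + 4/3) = 9*(r^2 + 9*r + 20)/(9*r^3 + 42*r^2 + 49*r + 12)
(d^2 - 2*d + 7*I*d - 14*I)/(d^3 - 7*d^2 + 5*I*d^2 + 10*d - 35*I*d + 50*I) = (d + 7*I)/(d^2 + 5*d*(-1 + I) - 25*I)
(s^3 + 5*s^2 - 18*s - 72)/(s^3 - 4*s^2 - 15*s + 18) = (s^2 + 2*s - 24)/(s^2 - 7*s + 6)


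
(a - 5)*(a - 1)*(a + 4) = a^3 - 2*a^2 - 19*a + 20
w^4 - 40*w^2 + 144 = (w - 6)*(w - 2)*(w + 2)*(w + 6)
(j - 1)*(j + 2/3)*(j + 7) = j^3 + 20*j^2/3 - 3*j - 14/3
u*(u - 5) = u^2 - 5*u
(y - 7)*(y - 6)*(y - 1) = y^3 - 14*y^2 + 55*y - 42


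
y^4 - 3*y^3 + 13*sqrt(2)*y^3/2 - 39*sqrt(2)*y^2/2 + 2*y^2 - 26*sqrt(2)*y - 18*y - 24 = (y - 4)*(y + 1)*(y + sqrt(2)/2)*(y + 6*sqrt(2))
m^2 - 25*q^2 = (m - 5*q)*(m + 5*q)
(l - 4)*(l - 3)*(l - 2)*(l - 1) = l^4 - 10*l^3 + 35*l^2 - 50*l + 24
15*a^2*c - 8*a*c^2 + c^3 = c*(-5*a + c)*(-3*a + c)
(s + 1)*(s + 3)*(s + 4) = s^3 + 8*s^2 + 19*s + 12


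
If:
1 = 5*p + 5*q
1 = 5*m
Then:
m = 1/5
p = 1/5 - q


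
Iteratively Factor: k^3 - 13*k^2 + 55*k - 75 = (k - 3)*(k^2 - 10*k + 25) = (k - 5)*(k - 3)*(k - 5)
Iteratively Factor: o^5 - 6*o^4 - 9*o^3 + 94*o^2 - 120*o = (o - 3)*(o^4 - 3*o^3 - 18*o^2 + 40*o) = o*(o - 3)*(o^3 - 3*o^2 - 18*o + 40) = o*(o - 5)*(o - 3)*(o^2 + 2*o - 8) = o*(o - 5)*(o - 3)*(o - 2)*(o + 4)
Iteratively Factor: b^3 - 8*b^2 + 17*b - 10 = (b - 5)*(b^2 - 3*b + 2) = (b - 5)*(b - 1)*(b - 2)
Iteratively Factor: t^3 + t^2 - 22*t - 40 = (t + 2)*(t^2 - t - 20) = (t - 5)*(t + 2)*(t + 4)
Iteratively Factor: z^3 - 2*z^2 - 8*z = (z)*(z^2 - 2*z - 8) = z*(z - 4)*(z + 2)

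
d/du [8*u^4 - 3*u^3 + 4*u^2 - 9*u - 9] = 32*u^3 - 9*u^2 + 8*u - 9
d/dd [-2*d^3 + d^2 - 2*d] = -6*d^2 + 2*d - 2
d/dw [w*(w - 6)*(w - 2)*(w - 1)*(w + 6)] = 5*w^4 - 12*w^3 - 102*w^2 + 216*w - 72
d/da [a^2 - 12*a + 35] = 2*a - 12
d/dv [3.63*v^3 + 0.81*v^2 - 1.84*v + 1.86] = 10.89*v^2 + 1.62*v - 1.84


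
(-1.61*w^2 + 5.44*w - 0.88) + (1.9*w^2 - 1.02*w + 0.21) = 0.29*w^2 + 4.42*w - 0.67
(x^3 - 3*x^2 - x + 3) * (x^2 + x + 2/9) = x^5 - 2*x^4 - 34*x^3/9 + 4*x^2/3 + 25*x/9 + 2/3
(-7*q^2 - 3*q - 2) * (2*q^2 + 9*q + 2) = -14*q^4 - 69*q^3 - 45*q^2 - 24*q - 4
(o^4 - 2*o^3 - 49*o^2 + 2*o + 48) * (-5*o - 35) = -5*o^5 - 25*o^4 + 315*o^3 + 1705*o^2 - 310*o - 1680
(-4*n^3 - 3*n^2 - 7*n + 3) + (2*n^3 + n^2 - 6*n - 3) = -2*n^3 - 2*n^2 - 13*n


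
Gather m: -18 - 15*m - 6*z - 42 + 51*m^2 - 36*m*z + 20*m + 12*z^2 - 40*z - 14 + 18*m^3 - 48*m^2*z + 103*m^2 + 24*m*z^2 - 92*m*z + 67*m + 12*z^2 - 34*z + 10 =18*m^3 + m^2*(154 - 48*z) + m*(24*z^2 - 128*z + 72) + 24*z^2 - 80*z - 64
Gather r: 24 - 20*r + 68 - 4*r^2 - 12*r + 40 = -4*r^2 - 32*r + 132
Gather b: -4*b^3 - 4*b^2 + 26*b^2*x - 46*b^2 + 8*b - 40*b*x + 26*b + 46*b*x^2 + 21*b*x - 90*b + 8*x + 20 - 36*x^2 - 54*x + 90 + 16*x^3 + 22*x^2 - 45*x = -4*b^3 + b^2*(26*x - 50) + b*(46*x^2 - 19*x - 56) + 16*x^3 - 14*x^2 - 91*x + 110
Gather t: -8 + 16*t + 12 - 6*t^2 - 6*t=-6*t^2 + 10*t + 4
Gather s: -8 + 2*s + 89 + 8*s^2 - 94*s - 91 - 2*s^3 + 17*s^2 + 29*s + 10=-2*s^3 + 25*s^2 - 63*s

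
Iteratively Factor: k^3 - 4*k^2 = (k)*(k^2 - 4*k) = k*(k - 4)*(k)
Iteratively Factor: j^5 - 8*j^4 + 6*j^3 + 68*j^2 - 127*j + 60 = (j - 1)*(j^4 - 7*j^3 - j^2 + 67*j - 60) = (j - 4)*(j - 1)*(j^3 - 3*j^2 - 13*j + 15) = (j - 4)*(j - 1)^2*(j^2 - 2*j - 15) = (j - 5)*(j - 4)*(j - 1)^2*(j + 3)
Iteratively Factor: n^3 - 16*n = (n)*(n^2 - 16) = n*(n - 4)*(n + 4)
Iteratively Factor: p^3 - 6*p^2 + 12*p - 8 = (p - 2)*(p^2 - 4*p + 4) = (p - 2)^2*(p - 2)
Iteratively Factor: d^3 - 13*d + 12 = (d + 4)*(d^2 - 4*d + 3) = (d - 1)*(d + 4)*(d - 3)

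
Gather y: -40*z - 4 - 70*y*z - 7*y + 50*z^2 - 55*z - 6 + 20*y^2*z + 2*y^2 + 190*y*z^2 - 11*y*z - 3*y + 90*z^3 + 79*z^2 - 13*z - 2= y^2*(20*z + 2) + y*(190*z^2 - 81*z - 10) + 90*z^3 + 129*z^2 - 108*z - 12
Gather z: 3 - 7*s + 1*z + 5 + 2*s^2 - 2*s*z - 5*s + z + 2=2*s^2 - 12*s + z*(2 - 2*s) + 10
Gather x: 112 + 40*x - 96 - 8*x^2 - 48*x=-8*x^2 - 8*x + 16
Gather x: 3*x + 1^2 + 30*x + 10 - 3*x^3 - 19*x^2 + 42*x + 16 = -3*x^3 - 19*x^2 + 75*x + 27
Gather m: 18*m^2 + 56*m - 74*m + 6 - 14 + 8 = 18*m^2 - 18*m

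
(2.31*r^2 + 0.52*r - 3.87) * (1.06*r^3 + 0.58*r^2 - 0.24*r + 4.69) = 2.4486*r^5 + 1.891*r^4 - 4.355*r^3 + 8.4645*r^2 + 3.3676*r - 18.1503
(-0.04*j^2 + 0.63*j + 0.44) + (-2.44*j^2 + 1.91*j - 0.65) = -2.48*j^2 + 2.54*j - 0.21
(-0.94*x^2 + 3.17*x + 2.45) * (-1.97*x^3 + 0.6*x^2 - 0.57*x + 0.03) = 1.8518*x^5 - 6.8089*x^4 - 2.3887*x^3 - 0.3651*x^2 - 1.3014*x + 0.0735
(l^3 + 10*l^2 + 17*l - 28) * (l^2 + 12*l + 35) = l^5 + 22*l^4 + 172*l^3 + 526*l^2 + 259*l - 980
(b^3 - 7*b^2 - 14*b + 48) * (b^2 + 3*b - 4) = b^5 - 4*b^4 - 39*b^3 + 34*b^2 + 200*b - 192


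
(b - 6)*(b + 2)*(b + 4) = b^3 - 28*b - 48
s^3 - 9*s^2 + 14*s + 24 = (s - 6)*(s - 4)*(s + 1)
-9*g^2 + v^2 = (-3*g + v)*(3*g + v)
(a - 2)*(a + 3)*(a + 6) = a^3 + 7*a^2 - 36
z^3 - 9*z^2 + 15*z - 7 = (z - 7)*(z - 1)^2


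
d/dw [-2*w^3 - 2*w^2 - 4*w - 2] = -6*w^2 - 4*w - 4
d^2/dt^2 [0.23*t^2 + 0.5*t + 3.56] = 0.460000000000000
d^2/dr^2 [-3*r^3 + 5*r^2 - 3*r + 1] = 10 - 18*r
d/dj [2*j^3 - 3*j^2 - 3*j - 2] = 6*j^2 - 6*j - 3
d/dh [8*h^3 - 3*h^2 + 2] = 6*h*(4*h - 1)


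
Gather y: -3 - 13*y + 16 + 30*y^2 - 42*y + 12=30*y^2 - 55*y + 25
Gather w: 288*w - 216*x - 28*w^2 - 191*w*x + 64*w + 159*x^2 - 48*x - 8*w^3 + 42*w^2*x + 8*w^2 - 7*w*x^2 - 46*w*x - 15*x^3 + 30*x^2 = -8*w^3 + w^2*(42*x - 20) + w*(-7*x^2 - 237*x + 352) - 15*x^3 + 189*x^2 - 264*x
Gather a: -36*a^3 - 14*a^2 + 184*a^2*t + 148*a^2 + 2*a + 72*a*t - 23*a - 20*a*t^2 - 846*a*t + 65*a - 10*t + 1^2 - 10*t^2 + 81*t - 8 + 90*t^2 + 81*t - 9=-36*a^3 + a^2*(184*t + 134) + a*(-20*t^2 - 774*t + 44) + 80*t^2 + 152*t - 16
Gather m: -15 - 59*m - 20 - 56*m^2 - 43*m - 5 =-56*m^2 - 102*m - 40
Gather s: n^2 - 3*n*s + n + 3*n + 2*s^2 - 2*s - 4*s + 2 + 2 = n^2 + 4*n + 2*s^2 + s*(-3*n - 6) + 4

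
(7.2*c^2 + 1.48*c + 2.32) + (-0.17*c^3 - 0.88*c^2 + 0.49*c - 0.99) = -0.17*c^3 + 6.32*c^2 + 1.97*c + 1.33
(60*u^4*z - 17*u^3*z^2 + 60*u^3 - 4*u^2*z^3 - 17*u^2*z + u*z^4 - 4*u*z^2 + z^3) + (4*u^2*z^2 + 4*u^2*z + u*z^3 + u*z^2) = 60*u^4*z - 17*u^3*z^2 + 60*u^3 - 4*u^2*z^3 + 4*u^2*z^2 - 13*u^2*z + u*z^4 + u*z^3 - 3*u*z^2 + z^3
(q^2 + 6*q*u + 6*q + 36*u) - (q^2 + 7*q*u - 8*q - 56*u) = -q*u + 14*q + 92*u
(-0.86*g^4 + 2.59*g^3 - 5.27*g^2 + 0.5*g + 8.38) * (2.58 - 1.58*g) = 1.3588*g^5 - 6.311*g^4 + 15.0088*g^3 - 14.3866*g^2 - 11.9504*g + 21.6204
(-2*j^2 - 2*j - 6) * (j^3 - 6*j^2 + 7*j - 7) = -2*j^5 + 10*j^4 - 8*j^3 + 36*j^2 - 28*j + 42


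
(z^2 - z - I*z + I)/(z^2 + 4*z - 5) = (z - I)/(z + 5)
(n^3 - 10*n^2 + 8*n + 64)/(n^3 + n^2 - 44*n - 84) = (n^2 - 12*n + 32)/(n^2 - n - 42)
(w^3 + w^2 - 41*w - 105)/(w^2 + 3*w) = w - 2 - 35/w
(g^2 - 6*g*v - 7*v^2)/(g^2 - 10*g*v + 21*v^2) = (-g - v)/(-g + 3*v)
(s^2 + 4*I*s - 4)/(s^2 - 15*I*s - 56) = (-s^2 - 4*I*s + 4)/(-s^2 + 15*I*s + 56)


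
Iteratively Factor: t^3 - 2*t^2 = (t - 2)*(t^2) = t*(t - 2)*(t)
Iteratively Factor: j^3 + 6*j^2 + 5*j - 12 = (j - 1)*(j^2 + 7*j + 12) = (j - 1)*(j + 4)*(j + 3)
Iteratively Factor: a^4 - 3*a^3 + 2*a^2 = (a - 1)*(a^3 - 2*a^2) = a*(a - 1)*(a^2 - 2*a) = a*(a - 2)*(a - 1)*(a)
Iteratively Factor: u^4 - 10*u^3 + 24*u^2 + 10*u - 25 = (u - 5)*(u^3 - 5*u^2 - u + 5) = (u - 5)^2*(u^2 - 1) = (u - 5)^2*(u + 1)*(u - 1)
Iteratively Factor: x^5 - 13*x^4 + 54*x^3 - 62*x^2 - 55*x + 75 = (x - 5)*(x^4 - 8*x^3 + 14*x^2 + 8*x - 15) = (x - 5)*(x - 1)*(x^3 - 7*x^2 + 7*x + 15) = (x - 5)^2*(x - 1)*(x^2 - 2*x - 3) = (x - 5)^2*(x - 3)*(x - 1)*(x + 1)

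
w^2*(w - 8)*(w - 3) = w^4 - 11*w^3 + 24*w^2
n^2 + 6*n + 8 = (n + 2)*(n + 4)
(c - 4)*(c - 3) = c^2 - 7*c + 12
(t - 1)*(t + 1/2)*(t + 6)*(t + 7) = t^4 + 25*t^3/2 + 35*t^2 - 55*t/2 - 21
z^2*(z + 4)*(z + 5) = z^4 + 9*z^3 + 20*z^2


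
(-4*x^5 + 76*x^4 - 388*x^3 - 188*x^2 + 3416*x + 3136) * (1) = -4*x^5 + 76*x^4 - 388*x^3 - 188*x^2 + 3416*x + 3136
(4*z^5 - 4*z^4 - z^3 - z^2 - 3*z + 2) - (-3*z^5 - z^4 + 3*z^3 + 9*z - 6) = 7*z^5 - 3*z^4 - 4*z^3 - z^2 - 12*z + 8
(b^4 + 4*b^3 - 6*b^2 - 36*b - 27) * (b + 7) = b^5 + 11*b^4 + 22*b^3 - 78*b^2 - 279*b - 189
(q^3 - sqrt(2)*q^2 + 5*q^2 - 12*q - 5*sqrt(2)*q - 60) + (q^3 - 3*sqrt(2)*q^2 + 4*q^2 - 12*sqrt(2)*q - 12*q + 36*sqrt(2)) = 2*q^3 - 4*sqrt(2)*q^2 + 9*q^2 - 17*sqrt(2)*q - 24*q - 60 + 36*sqrt(2)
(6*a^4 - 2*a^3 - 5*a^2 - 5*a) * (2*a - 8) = 12*a^5 - 52*a^4 + 6*a^3 + 30*a^2 + 40*a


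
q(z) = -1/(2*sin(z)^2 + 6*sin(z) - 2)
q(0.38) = -2.00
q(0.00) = 0.50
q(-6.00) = 5.98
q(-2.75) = 0.25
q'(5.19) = 0.03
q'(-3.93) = -0.59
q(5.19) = 0.17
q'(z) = -(-4*sin(z)*cos(z) - 6*cos(z))/(2*sin(z)^2 + 6*sin(z) - 2)^2 = (2*sin(z) + 3)*cos(z)/(2*(3*sin(z) - cos(z)^2)^2)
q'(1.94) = -0.12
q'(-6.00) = 243.99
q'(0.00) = 1.50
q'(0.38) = 27.72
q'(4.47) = -0.01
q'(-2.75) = -0.26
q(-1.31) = 0.17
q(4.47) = 0.17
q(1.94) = -0.19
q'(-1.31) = 0.02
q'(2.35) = -0.58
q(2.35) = -0.30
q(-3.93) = -0.31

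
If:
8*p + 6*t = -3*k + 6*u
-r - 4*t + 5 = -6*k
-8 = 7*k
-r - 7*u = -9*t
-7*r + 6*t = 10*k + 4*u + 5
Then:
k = -8/7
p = 159/868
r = 197/217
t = -150/217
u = -221/217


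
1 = 1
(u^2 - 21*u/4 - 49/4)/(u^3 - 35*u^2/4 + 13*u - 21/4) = (4*u + 7)/(4*u^2 - 7*u + 3)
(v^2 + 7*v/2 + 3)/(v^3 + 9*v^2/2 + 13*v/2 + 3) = 1/(v + 1)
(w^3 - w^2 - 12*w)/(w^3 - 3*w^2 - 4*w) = (w + 3)/(w + 1)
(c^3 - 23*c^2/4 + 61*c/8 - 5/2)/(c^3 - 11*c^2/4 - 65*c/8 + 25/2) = (2*c - 1)/(2*c + 5)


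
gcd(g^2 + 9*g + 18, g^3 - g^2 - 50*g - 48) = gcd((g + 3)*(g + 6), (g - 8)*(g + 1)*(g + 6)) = g + 6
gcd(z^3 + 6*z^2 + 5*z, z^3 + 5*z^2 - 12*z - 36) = 1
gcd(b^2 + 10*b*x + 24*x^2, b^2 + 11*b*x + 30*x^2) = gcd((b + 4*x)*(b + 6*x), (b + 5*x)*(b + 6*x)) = b + 6*x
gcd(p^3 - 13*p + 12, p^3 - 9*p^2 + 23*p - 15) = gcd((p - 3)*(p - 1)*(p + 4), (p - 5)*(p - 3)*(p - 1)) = p^2 - 4*p + 3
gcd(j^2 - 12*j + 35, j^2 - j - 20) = j - 5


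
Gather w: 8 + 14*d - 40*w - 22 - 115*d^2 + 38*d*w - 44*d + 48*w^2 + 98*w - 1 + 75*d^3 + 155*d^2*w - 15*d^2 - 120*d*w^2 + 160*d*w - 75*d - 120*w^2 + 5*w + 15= 75*d^3 - 130*d^2 - 105*d + w^2*(-120*d - 72) + w*(155*d^2 + 198*d + 63)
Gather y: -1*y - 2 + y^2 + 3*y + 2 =y^2 + 2*y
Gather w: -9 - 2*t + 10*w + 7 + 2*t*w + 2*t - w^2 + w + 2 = -w^2 + w*(2*t + 11)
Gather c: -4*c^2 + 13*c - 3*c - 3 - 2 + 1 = -4*c^2 + 10*c - 4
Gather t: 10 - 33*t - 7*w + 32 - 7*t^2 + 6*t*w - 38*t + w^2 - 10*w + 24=-7*t^2 + t*(6*w - 71) + w^2 - 17*w + 66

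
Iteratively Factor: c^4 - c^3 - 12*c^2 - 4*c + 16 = (c + 2)*(c^3 - 3*c^2 - 6*c + 8) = (c + 2)^2*(c^2 - 5*c + 4) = (c - 1)*(c + 2)^2*(c - 4)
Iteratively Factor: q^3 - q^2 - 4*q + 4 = (q - 1)*(q^2 - 4) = (q - 2)*(q - 1)*(q + 2)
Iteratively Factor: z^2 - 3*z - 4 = (z - 4)*(z + 1)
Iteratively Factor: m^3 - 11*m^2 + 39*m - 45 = (m - 3)*(m^2 - 8*m + 15) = (m - 3)^2*(m - 5)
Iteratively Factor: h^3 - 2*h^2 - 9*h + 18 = (h - 3)*(h^2 + h - 6) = (h - 3)*(h - 2)*(h + 3)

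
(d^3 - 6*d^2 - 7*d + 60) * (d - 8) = d^4 - 14*d^3 + 41*d^2 + 116*d - 480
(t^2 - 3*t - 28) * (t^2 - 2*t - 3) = t^4 - 5*t^3 - 25*t^2 + 65*t + 84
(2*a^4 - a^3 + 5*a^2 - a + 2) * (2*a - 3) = 4*a^5 - 8*a^4 + 13*a^3 - 17*a^2 + 7*a - 6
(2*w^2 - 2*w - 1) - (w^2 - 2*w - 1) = w^2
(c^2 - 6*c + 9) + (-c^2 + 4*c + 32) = 41 - 2*c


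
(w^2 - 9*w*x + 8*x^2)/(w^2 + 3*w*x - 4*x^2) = (w - 8*x)/(w + 4*x)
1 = 1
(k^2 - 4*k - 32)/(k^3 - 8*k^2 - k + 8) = (k + 4)/(k^2 - 1)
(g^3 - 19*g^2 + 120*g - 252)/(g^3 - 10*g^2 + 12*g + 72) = (g - 7)/(g + 2)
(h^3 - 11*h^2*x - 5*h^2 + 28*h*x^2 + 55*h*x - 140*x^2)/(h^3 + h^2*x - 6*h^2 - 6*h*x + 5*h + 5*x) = (h^2 - 11*h*x + 28*x^2)/(h^2 + h*x - h - x)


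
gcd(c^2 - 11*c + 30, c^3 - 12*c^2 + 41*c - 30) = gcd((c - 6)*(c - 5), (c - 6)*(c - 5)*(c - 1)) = c^2 - 11*c + 30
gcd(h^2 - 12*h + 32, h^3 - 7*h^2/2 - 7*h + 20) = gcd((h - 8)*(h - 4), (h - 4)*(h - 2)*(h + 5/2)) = h - 4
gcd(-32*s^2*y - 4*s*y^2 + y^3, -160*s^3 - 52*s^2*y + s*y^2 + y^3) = -32*s^2 - 4*s*y + y^2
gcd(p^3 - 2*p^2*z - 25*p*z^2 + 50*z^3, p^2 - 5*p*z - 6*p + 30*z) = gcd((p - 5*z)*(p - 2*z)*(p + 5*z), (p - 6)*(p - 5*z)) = -p + 5*z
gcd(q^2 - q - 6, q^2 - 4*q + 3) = q - 3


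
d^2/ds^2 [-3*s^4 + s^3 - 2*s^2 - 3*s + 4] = -36*s^2 + 6*s - 4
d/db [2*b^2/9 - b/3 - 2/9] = 4*b/9 - 1/3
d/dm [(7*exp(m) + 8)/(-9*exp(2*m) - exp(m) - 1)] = ((7*exp(m) + 8)*(18*exp(m) + 1) - 63*exp(2*m) - 7*exp(m) - 7)*exp(m)/(9*exp(2*m) + exp(m) + 1)^2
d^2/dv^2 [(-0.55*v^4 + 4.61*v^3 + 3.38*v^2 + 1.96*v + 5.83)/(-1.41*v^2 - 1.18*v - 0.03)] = (2.18691*v^6 + 5.49054000000001*v^5 + 4.73450999999999*v^4 - 8.68246600000001*v^3 - 69.659118*v^2 - 57.72717*v - 15.609482)/(2.803221*v^6 + 7.037874*v^5 + 6.068781*v^4 + 1.942516*v^3 + 0.129123*v^2 + 0.003186*v + 2.7e-5)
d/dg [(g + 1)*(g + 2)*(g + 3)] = 3*g^2 + 12*g + 11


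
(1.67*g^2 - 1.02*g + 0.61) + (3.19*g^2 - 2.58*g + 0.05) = 4.86*g^2 - 3.6*g + 0.66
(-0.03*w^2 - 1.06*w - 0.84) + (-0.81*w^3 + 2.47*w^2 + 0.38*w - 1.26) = -0.81*w^3 + 2.44*w^2 - 0.68*w - 2.1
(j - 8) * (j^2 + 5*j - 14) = j^3 - 3*j^2 - 54*j + 112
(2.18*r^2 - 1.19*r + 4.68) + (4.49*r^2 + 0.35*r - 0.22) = 6.67*r^2 - 0.84*r + 4.46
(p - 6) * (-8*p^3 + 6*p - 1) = -8*p^4 + 48*p^3 + 6*p^2 - 37*p + 6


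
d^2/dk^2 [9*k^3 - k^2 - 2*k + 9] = 54*k - 2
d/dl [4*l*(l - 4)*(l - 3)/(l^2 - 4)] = 4*(l^4 - 24*l^2 + 56*l - 48)/(l^4 - 8*l^2 + 16)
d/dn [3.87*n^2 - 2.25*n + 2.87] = 7.74*n - 2.25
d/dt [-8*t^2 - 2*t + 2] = -16*t - 2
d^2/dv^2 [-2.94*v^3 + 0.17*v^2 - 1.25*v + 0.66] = 0.34 - 17.64*v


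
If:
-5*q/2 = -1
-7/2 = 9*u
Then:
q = 2/5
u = -7/18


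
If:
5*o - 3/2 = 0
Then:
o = 3/10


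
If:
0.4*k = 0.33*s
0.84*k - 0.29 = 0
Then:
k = 0.35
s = 0.42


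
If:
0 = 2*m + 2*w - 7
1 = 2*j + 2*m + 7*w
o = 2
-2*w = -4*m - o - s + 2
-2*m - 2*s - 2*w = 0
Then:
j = -59/8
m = 7/4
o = 2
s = -7/2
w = 7/4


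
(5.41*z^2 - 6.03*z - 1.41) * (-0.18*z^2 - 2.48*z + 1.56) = -0.9738*z^4 - 12.3314*z^3 + 23.6478*z^2 - 5.91*z - 2.1996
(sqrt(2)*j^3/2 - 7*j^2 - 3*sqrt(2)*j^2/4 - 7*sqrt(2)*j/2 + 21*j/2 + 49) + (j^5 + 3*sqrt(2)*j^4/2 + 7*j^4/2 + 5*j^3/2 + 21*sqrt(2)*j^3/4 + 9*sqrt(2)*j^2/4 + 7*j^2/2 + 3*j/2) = j^5 + 3*sqrt(2)*j^4/2 + 7*j^4/2 + 5*j^3/2 + 23*sqrt(2)*j^3/4 - 7*j^2/2 + 3*sqrt(2)*j^2/2 - 7*sqrt(2)*j/2 + 12*j + 49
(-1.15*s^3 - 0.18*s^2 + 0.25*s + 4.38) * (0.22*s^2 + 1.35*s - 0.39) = -0.253*s^5 - 1.5921*s^4 + 0.2605*s^3 + 1.3713*s^2 + 5.8155*s - 1.7082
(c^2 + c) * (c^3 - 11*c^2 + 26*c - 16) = c^5 - 10*c^4 + 15*c^3 + 10*c^2 - 16*c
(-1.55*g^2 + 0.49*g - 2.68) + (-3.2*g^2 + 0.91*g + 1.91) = -4.75*g^2 + 1.4*g - 0.77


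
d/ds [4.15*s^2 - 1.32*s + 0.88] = 8.3*s - 1.32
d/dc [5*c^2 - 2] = 10*c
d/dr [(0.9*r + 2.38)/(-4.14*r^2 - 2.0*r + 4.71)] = (3.726*r^2 + 19.7064*r + 8.999)/(17.1396*r^4 + 16.56*r^3 - 34.9988*r^2 - 18.84*r + 22.1841)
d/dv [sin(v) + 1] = cos(v)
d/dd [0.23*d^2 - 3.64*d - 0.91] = 0.46*d - 3.64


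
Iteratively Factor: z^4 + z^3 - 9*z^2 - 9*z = (z)*(z^3 + z^2 - 9*z - 9) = z*(z + 3)*(z^2 - 2*z - 3) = z*(z - 3)*(z + 3)*(z + 1)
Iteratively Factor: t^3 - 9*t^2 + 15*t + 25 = (t + 1)*(t^2 - 10*t + 25) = (t - 5)*(t + 1)*(t - 5)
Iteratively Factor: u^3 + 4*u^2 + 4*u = (u)*(u^2 + 4*u + 4) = u*(u + 2)*(u + 2)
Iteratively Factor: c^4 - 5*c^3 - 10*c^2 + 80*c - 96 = (c - 2)*(c^3 - 3*c^2 - 16*c + 48) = (c - 3)*(c - 2)*(c^2 - 16) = (c - 3)*(c - 2)*(c + 4)*(c - 4)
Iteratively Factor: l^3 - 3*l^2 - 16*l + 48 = (l - 4)*(l^2 + l - 12) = (l - 4)*(l - 3)*(l + 4)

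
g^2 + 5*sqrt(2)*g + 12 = (g + 2*sqrt(2))*(g + 3*sqrt(2))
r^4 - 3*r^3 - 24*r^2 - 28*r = r*(r - 7)*(r + 2)^2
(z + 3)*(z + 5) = z^2 + 8*z + 15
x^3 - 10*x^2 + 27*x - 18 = (x - 6)*(x - 3)*(x - 1)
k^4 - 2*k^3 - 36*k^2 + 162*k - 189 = (k - 3)^3*(k + 7)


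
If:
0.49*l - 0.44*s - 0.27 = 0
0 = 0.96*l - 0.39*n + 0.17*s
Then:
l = 0.897959183673469*s + 0.551020408163265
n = 2.64625850340136*s + 1.3563579277865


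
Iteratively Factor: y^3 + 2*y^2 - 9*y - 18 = (y + 2)*(y^2 - 9) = (y + 2)*(y + 3)*(y - 3)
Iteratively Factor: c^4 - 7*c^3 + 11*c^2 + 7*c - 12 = (c - 3)*(c^3 - 4*c^2 - c + 4) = (c - 4)*(c - 3)*(c^2 - 1) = (c - 4)*(c - 3)*(c + 1)*(c - 1)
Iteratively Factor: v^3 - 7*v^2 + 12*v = (v - 3)*(v^2 - 4*v) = (v - 4)*(v - 3)*(v)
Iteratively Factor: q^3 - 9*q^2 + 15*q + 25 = (q + 1)*(q^2 - 10*q + 25) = (q - 5)*(q + 1)*(q - 5)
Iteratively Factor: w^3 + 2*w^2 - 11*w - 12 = (w + 1)*(w^2 + w - 12) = (w + 1)*(w + 4)*(w - 3)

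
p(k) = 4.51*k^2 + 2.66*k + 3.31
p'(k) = 9.02*k + 2.66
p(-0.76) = 3.89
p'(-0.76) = -4.20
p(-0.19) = 2.97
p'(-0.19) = 0.95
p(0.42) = 5.22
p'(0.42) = 6.45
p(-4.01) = 65.16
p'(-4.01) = -33.51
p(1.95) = 25.65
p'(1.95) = 20.25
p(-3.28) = 43.11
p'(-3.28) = -26.93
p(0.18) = 3.93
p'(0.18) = 4.28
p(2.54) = 39.16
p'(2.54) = 25.57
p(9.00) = 392.56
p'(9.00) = 83.84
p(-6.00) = 149.71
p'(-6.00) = -51.46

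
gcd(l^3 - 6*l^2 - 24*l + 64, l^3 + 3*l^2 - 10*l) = l - 2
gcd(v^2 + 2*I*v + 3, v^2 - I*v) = v - I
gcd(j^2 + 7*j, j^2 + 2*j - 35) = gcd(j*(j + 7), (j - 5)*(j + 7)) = j + 7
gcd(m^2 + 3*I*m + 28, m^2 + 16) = m - 4*I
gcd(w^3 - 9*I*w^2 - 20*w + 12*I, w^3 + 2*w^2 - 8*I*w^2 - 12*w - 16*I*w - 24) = w^2 - 8*I*w - 12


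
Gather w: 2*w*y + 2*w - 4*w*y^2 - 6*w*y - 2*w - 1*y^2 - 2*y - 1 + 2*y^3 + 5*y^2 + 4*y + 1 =w*(-4*y^2 - 4*y) + 2*y^3 + 4*y^2 + 2*y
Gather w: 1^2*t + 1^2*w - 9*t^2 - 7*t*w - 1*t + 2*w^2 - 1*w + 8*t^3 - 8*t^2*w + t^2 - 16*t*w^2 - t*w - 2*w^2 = 8*t^3 - 8*t^2 - 16*t*w^2 + w*(-8*t^2 - 8*t)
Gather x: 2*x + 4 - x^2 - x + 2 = -x^2 + x + 6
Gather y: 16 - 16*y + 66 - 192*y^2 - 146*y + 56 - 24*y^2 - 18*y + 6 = -216*y^2 - 180*y + 144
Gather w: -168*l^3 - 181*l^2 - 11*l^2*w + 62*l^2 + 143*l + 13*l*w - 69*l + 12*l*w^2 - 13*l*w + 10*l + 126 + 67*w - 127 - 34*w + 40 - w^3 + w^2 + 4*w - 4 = -168*l^3 - 119*l^2 + 84*l - w^3 + w^2*(12*l + 1) + w*(37 - 11*l^2) + 35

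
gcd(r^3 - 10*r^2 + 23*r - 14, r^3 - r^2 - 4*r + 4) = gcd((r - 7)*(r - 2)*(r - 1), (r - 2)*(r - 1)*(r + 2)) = r^2 - 3*r + 2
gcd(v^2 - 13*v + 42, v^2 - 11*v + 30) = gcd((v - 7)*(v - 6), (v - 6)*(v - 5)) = v - 6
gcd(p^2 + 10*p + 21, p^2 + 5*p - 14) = p + 7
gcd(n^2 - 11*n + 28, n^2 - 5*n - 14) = n - 7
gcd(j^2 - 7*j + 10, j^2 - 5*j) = j - 5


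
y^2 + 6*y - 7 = (y - 1)*(y + 7)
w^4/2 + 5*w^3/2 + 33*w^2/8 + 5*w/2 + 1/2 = (w/2 + 1)*(w + 1/2)^2*(w + 2)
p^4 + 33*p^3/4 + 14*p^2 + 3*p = p*(p + 1/4)*(p + 2)*(p + 6)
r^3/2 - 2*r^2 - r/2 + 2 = (r/2 + 1/2)*(r - 4)*(r - 1)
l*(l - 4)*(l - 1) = l^3 - 5*l^2 + 4*l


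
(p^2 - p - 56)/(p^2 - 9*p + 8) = (p + 7)/(p - 1)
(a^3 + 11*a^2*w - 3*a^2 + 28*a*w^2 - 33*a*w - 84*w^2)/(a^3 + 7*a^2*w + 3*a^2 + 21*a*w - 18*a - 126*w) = (a + 4*w)/(a + 6)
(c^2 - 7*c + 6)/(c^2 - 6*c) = (c - 1)/c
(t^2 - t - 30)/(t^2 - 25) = (t - 6)/(t - 5)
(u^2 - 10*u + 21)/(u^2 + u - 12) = (u - 7)/(u + 4)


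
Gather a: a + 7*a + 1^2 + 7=8*a + 8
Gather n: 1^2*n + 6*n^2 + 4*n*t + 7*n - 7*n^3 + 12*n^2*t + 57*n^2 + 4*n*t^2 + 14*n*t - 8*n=-7*n^3 + n^2*(12*t + 63) + n*(4*t^2 + 18*t)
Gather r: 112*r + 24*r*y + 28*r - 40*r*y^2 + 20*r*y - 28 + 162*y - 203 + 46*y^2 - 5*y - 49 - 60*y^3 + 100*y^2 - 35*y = r*(-40*y^2 + 44*y + 140) - 60*y^3 + 146*y^2 + 122*y - 280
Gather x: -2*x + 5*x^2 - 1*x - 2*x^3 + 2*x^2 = -2*x^3 + 7*x^2 - 3*x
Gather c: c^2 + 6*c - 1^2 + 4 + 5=c^2 + 6*c + 8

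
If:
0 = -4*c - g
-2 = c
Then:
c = -2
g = 8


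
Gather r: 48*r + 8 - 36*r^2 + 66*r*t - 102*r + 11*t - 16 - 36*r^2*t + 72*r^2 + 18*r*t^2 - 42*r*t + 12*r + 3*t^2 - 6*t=r^2*(36 - 36*t) + r*(18*t^2 + 24*t - 42) + 3*t^2 + 5*t - 8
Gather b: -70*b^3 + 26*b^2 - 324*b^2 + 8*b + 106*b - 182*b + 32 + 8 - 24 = -70*b^3 - 298*b^2 - 68*b + 16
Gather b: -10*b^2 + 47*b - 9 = -10*b^2 + 47*b - 9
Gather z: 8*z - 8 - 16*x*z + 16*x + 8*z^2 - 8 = 16*x + 8*z^2 + z*(8 - 16*x) - 16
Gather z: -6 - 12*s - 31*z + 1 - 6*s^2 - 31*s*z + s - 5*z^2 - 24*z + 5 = -6*s^2 - 11*s - 5*z^2 + z*(-31*s - 55)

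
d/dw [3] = 0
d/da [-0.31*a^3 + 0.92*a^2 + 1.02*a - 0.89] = -0.93*a^2 + 1.84*a + 1.02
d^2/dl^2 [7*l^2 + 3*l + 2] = 14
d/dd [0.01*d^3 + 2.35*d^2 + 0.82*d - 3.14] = 0.03*d^2 + 4.7*d + 0.82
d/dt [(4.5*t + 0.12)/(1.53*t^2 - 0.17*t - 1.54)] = (6.885*t^2 - 0.765*t - (3.06*t - 0.17)*(4.5*t + 0.12) - 6.93)/(-1.53*t^2 + 0.17*t + 1.54)^2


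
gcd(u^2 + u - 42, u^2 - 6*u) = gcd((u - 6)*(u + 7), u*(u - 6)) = u - 6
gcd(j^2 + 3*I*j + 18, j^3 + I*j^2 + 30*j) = j + 6*I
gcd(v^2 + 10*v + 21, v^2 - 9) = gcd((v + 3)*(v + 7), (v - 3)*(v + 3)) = v + 3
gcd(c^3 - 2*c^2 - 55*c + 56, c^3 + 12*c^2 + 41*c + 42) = c + 7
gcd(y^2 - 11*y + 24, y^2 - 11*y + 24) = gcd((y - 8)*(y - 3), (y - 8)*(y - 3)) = y^2 - 11*y + 24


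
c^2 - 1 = (c - 1)*(c + 1)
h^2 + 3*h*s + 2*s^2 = (h + s)*(h + 2*s)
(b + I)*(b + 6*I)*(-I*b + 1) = -I*b^3 + 8*b^2 + 13*I*b - 6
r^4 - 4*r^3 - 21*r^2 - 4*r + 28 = (r - 7)*(r - 1)*(r + 2)^2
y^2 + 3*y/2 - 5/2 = (y - 1)*(y + 5/2)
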